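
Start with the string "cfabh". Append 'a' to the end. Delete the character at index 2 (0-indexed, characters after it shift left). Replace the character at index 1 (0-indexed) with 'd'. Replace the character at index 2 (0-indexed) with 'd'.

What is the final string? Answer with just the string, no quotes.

Applying each edit step by step:
Start: "cfabh"
Op 1 (append 'a'): "cfabh" -> "cfabha"
Op 2 (delete idx 2 = 'a'): "cfabha" -> "cfbha"
Op 3 (replace idx 1: 'f' -> 'd'): "cfbha" -> "cdbha"
Op 4 (replace idx 2: 'b' -> 'd'): "cdbha" -> "cddha"

Answer: cddha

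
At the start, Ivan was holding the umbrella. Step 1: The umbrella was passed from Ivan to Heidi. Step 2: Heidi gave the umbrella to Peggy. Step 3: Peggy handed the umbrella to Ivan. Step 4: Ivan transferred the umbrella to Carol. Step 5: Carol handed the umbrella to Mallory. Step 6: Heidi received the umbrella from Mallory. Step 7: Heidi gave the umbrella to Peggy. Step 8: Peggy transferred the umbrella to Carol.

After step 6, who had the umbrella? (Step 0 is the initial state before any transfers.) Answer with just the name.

Tracking the umbrella holder through step 6:
After step 0 (start): Ivan
After step 1: Heidi
After step 2: Peggy
After step 3: Ivan
After step 4: Carol
After step 5: Mallory
After step 6: Heidi

At step 6, the holder is Heidi.

Answer: Heidi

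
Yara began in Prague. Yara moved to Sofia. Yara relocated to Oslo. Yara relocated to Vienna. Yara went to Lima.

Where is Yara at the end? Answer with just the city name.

Tracking Yara's location:
Start: Yara is in Prague.
After move 1: Prague -> Sofia. Yara is in Sofia.
After move 2: Sofia -> Oslo. Yara is in Oslo.
After move 3: Oslo -> Vienna. Yara is in Vienna.
After move 4: Vienna -> Lima. Yara is in Lima.

Answer: Lima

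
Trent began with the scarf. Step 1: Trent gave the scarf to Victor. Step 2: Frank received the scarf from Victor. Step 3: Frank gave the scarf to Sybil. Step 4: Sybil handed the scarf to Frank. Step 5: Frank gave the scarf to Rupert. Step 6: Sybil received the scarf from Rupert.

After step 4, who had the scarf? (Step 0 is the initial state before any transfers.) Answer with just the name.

Answer: Frank

Derivation:
Tracking the scarf holder through step 4:
After step 0 (start): Trent
After step 1: Victor
After step 2: Frank
After step 3: Sybil
After step 4: Frank

At step 4, the holder is Frank.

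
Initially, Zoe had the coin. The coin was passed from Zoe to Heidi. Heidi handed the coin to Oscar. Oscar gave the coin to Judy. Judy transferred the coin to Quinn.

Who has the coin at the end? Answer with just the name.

Answer: Quinn

Derivation:
Tracking the coin through each event:
Start: Zoe has the coin.
After event 1: Heidi has the coin.
After event 2: Oscar has the coin.
After event 3: Judy has the coin.
After event 4: Quinn has the coin.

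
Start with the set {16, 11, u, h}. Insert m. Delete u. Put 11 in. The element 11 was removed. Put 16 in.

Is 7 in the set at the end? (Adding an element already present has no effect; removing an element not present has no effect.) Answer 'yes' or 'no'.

Tracking the set through each operation:
Start: {11, 16, h, u}
Event 1 (add m): added. Set: {11, 16, h, m, u}
Event 2 (remove u): removed. Set: {11, 16, h, m}
Event 3 (add 11): already present, no change. Set: {11, 16, h, m}
Event 4 (remove 11): removed. Set: {16, h, m}
Event 5 (add 16): already present, no change. Set: {16, h, m}

Final set: {16, h, m} (size 3)
7 is NOT in the final set.

Answer: no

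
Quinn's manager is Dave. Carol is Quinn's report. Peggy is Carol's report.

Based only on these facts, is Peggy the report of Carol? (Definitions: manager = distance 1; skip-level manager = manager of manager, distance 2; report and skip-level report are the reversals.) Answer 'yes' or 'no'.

Answer: yes

Derivation:
Reconstructing the manager chain from the given facts:
  Dave -> Quinn -> Carol -> Peggy
(each arrow means 'manager of the next')
Positions in the chain (0 = top):
  position of Dave: 0
  position of Quinn: 1
  position of Carol: 2
  position of Peggy: 3

Peggy is at position 3, Carol is at position 2; signed distance (j - i) = -1.
'report' requires j - i = -1. Actual distance is -1, so the relation HOLDS.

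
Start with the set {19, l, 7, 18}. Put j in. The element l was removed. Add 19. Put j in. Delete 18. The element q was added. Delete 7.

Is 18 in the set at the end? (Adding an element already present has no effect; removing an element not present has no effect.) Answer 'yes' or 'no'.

Tracking the set through each operation:
Start: {18, 19, 7, l}
Event 1 (add j): added. Set: {18, 19, 7, j, l}
Event 2 (remove l): removed. Set: {18, 19, 7, j}
Event 3 (add 19): already present, no change. Set: {18, 19, 7, j}
Event 4 (add j): already present, no change. Set: {18, 19, 7, j}
Event 5 (remove 18): removed. Set: {19, 7, j}
Event 6 (add q): added. Set: {19, 7, j, q}
Event 7 (remove 7): removed. Set: {19, j, q}

Final set: {19, j, q} (size 3)
18 is NOT in the final set.

Answer: no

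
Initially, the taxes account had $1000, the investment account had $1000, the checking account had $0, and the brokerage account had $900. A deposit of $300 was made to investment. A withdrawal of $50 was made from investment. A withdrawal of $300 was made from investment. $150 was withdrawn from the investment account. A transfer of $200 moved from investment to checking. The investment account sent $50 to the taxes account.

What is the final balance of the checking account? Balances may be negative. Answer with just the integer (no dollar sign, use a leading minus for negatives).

Tracking account balances step by step:
Start: taxes=1000, investment=1000, checking=0, brokerage=900
Event 1 (deposit 300 to investment): investment: 1000 + 300 = 1300. Balances: taxes=1000, investment=1300, checking=0, brokerage=900
Event 2 (withdraw 50 from investment): investment: 1300 - 50 = 1250. Balances: taxes=1000, investment=1250, checking=0, brokerage=900
Event 3 (withdraw 300 from investment): investment: 1250 - 300 = 950. Balances: taxes=1000, investment=950, checking=0, brokerage=900
Event 4 (withdraw 150 from investment): investment: 950 - 150 = 800. Balances: taxes=1000, investment=800, checking=0, brokerage=900
Event 5 (transfer 200 investment -> checking): investment: 800 - 200 = 600, checking: 0 + 200 = 200. Balances: taxes=1000, investment=600, checking=200, brokerage=900
Event 6 (transfer 50 investment -> taxes): investment: 600 - 50 = 550, taxes: 1000 + 50 = 1050. Balances: taxes=1050, investment=550, checking=200, brokerage=900

Final balance of checking: 200

Answer: 200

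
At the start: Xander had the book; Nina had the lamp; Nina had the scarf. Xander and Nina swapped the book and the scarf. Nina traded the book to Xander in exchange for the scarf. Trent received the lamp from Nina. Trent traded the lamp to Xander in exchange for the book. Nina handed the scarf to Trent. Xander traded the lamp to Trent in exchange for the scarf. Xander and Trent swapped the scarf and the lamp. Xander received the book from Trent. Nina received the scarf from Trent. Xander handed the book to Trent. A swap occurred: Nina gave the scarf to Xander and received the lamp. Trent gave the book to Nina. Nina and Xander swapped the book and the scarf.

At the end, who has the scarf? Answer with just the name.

Answer: Nina

Derivation:
Tracking all object holders:
Start: book:Xander, lamp:Nina, scarf:Nina
Event 1 (swap book<->scarf: now book:Nina, scarf:Xander). State: book:Nina, lamp:Nina, scarf:Xander
Event 2 (swap book<->scarf: now book:Xander, scarf:Nina). State: book:Xander, lamp:Nina, scarf:Nina
Event 3 (give lamp: Nina -> Trent). State: book:Xander, lamp:Trent, scarf:Nina
Event 4 (swap lamp<->book: now lamp:Xander, book:Trent). State: book:Trent, lamp:Xander, scarf:Nina
Event 5 (give scarf: Nina -> Trent). State: book:Trent, lamp:Xander, scarf:Trent
Event 6 (swap lamp<->scarf: now lamp:Trent, scarf:Xander). State: book:Trent, lamp:Trent, scarf:Xander
Event 7 (swap scarf<->lamp: now scarf:Trent, lamp:Xander). State: book:Trent, lamp:Xander, scarf:Trent
Event 8 (give book: Trent -> Xander). State: book:Xander, lamp:Xander, scarf:Trent
Event 9 (give scarf: Trent -> Nina). State: book:Xander, lamp:Xander, scarf:Nina
Event 10 (give book: Xander -> Trent). State: book:Trent, lamp:Xander, scarf:Nina
Event 11 (swap scarf<->lamp: now scarf:Xander, lamp:Nina). State: book:Trent, lamp:Nina, scarf:Xander
Event 12 (give book: Trent -> Nina). State: book:Nina, lamp:Nina, scarf:Xander
Event 13 (swap book<->scarf: now book:Xander, scarf:Nina). State: book:Xander, lamp:Nina, scarf:Nina

Final state: book:Xander, lamp:Nina, scarf:Nina
The scarf is held by Nina.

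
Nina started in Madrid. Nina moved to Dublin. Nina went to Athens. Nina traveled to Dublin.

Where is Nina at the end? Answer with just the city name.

Tracking Nina's location:
Start: Nina is in Madrid.
After move 1: Madrid -> Dublin. Nina is in Dublin.
After move 2: Dublin -> Athens. Nina is in Athens.
After move 3: Athens -> Dublin. Nina is in Dublin.

Answer: Dublin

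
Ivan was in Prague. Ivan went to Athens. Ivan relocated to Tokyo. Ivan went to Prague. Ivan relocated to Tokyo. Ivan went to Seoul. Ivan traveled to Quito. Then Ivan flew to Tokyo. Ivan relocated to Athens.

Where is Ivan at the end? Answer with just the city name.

Tracking Ivan's location:
Start: Ivan is in Prague.
After move 1: Prague -> Athens. Ivan is in Athens.
After move 2: Athens -> Tokyo. Ivan is in Tokyo.
After move 3: Tokyo -> Prague. Ivan is in Prague.
After move 4: Prague -> Tokyo. Ivan is in Tokyo.
After move 5: Tokyo -> Seoul. Ivan is in Seoul.
After move 6: Seoul -> Quito. Ivan is in Quito.
After move 7: Quito -> Tokyo. Ivan is in Tokyo.
After move 8: Tokyo -> Athens. Ivan is in Athens.

Answer: Athens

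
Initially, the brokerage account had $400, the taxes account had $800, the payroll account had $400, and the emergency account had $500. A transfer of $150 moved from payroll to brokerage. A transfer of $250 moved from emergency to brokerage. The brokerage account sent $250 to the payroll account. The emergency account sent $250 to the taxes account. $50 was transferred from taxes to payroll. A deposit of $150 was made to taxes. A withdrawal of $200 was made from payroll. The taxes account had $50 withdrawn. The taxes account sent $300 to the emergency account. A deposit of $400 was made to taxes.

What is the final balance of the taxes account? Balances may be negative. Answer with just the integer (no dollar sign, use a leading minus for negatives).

Answer: 1200

Derivation:
Tracking account balances step by step:
Start: brokerage=400, taxes=800, payroll=400, emergency=500
Event 1 (transfer 150 payroll -> brokerage): payroll: 400 - 150 = 250, brokerage: 400 + 150 = 550. Balances: brokerage=550, taxes=800, payroll=250, emergency=500
Event 2 (transfer 250 emergency -> brokerage): emergency: 500 - 250 = 250, brokerage: 550 + 250 = 800. Balances: brokerage=800, taxes=800, payroll=250, emergency=250
Event 3 (transfer 250 brokerage -> payroll): brokerage: 800 - 250 = 550, payroll: 250 + 250 = 500. Balances: brokerage=550, taxes=800, payroll=500, emergency=250
Event 4 (transfer 250 emergency -> taxes): emergency: 250 - 250 = 0, taxes: 800 + 250 = 1050. Balances: brokerage=550, taxes=1050, payroll=500, emergency=0
Event 5 (transfer 50 taxes -> payroll): taxes: 1050 - 50 = 1000, payroll: 500 + 50 = 550. Balances: brokerage=550, taxes=1000, payroll=550, emergency=0
Event 6 (deposit 150 to taxes): taxes: 1000 + 150 = 1150. Balances: brokerage=550, taxes=1150, payroll=550, emergency=0
Event 7 (withdraw 200 from payroll): payroll: 550 - 200 = 350. Balances: brokerage=550, taxes=1150, payroll=350, emergency=0
Event 8 (withdraw 50 from taxes): taxes: 1150 - 50 = 1100. Balances: brokerage=550, taxes=1100, payroll=350, emergency=0
Event 9 (transfer 300 taxes -> emergency): taxes: 1100 - 300 = 800, emergency: 0 + 300 = 300. Balances: brokerage=550, taxes=800, payroll=350, emergency=300
Event 10 (deposit 400 to taxes): taxes: 800 + 400 = 1200. Balances: brokerage=550, taxes=1200, payroll=350, emergency=300

Final balance of taxes: 1200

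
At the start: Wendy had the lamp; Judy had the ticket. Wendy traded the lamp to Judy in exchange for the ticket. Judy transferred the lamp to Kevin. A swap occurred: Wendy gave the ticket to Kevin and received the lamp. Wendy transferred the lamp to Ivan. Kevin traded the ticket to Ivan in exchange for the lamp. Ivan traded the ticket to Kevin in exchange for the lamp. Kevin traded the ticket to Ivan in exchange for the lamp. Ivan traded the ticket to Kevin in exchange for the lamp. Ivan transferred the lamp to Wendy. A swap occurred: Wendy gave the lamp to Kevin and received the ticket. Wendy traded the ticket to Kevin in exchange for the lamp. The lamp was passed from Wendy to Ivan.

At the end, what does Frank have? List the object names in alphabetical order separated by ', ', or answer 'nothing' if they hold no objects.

Answer: nothing

Derivation:
Tracking all object holders:
Start: lamp:Wendy, ticket:Judy
Event 1 (swap lamp<->ticket: now lamp:Judy, ticket:Wendy). State: lamp:Judy, ticket:Wendy
Event 2 (give lamp: Judy -> Kevin). State: lamp:Kevin, ticket:Wendy
Event 3 (swap ticket<->lamp: now ticket:Kevin, lamp:Wendy). State: lamp:Wendy, ticket:Kevin
Event 4 (give lamp: Wendy -> Ivan). State: lamp:Ivan, ticket:Kevin
Event 5 (swap ticket<->lamp: now ticket:Ivan, lamp:Kevin). State: lamp:Kevin, ticket:Ivan
Event 6 (swap ticket<->lamp: now ticket:Kevin, lamp:Ivan). State: lamp:Ivan, ticket:Kevin
Event 7 (swap ticket<->lamp: now ticket:Ivan, lamp:Kevin). State: lamp:Kevin, ticket:Ivan
Event 8 (swap ticket<->lamp: now ticket:Kevin, lamp:Ivan). State: lamp:Ivan, ticket:Kevin
Event 9 (give lamp: Ivan -> Wendy). State: lamp:Wendy, ticket:Kevin
Event 10 (swap lamp<->ticket: now lamp:Kevin, ticket:Wendy). State: lamp:Kevin, ticket:Wendy
Event 11 (swap ticket<->lamp: now ticket:Kevin, lamp:Wendy). State: lamp:Wendy, ticket:Kevin
Event 12 (give lamp: Wendy -> Ivan). State: lamp:Ivan, ticket:Kevin

Final state: lamp:Ivan, ticket:Kevin
Frank holds: (nothing).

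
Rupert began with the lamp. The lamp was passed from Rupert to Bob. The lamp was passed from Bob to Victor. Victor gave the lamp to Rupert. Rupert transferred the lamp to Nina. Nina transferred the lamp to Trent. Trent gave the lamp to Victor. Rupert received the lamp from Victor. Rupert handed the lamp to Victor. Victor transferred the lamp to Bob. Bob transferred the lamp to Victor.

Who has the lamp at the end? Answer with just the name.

Answer: Victor

Derivation:
Tracking the lamp through each event:
Start: Rupert has the lamp.
After event 1: Bob has the lamp.
After event 2: Victor has the lamp.
After event 3: Rupert has the lamp.
After event 4: Nina has the lamp.
After event 5: Trent has the lamp.
After event 6: Victor has the lamp.
After event 7: Rupert has the lamp.
After event 8: Victor has the lamp.
After event 9: Bob has the lamp.
After event 10: Victor has the lamp.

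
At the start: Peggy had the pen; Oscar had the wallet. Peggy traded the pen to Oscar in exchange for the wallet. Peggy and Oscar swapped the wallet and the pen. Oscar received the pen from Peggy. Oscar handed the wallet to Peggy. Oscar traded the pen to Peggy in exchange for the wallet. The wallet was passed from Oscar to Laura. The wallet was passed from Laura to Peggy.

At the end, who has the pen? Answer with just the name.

Answer: Peggy

Derivation:
Tracking all object holders:
Start: pen:Peggy, wallet:Oscar
Event 1 (swap pen<->wallet: now pen:Oscar, wallet:Peggy). State: pen:Oscar, wallet:Peggy
Event 2 (swap wallet<->pen: now wallet:Oscar, pen:Peggy). State: pen:Peggy, wallet:Oscar
Event 3 (give pen: Peggy -> Oscar). State: pen:Oscar, wallet:Oscar
Event 4 (give wallet: Oscar -> Peggy). State: pen:Oscar, wallet:Peggy
Event 5 (swap pen<->wallet: now pen:Peggy, wallet:Oscar). State: pen:Peggy, wallet:Oscar
Event 6 (give wallet: Oscar -> Laura). State: pen:Peggy, wallet:Laura
Event 7 (give wallet: Laura -> Peggy). State: pen:Peggy, wallet:Peggy

Final state: pen:Peggy, wallet:Peggy
The pen is held by Peggy.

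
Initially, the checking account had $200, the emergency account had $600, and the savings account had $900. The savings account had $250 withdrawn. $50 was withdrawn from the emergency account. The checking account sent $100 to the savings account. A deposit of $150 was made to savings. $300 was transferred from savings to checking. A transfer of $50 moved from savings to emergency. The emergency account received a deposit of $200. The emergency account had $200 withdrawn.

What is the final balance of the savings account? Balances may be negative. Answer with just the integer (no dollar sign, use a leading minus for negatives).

Tracking account balances step by step:
Start: checking=200, emergency=600, savings=900
Event 1 (withdraw 250 from savings): savings: 900 - 250 = 650. Balances: checking=200, emergency=600, savings=650
Event 2 (withdraw 50 from emergency): emergency: 600 - 50 = 550. Balances: checking=200, emergency=550, savings=650
Event 3 (transfer 100 checking -> savings): checking: 200 - 100 = 100, savings: 650 + 100 = 750. Balances: checking=100, emergency=550, savings=750
Event 4 (deposit 150 to savings): savings: 750 + 150 = 900. Balances: checking=100, emergency=550, savings=900
Event 5 (transfer 300 savings -> checking): savings: 900 - 300 = 600, checking: 100 + 300 = 400. Balances: checking=400, emergency=550, savings=600
Event 6 (transfer 50 savings -> emergency): savings: 600 - 50 = 550, emergency: 550 + 50 = 600. Balances: checking=400, emergency=600, savings=550
Event 7 (deposit 200 to emergency): emergency: 600 + 200 = 800. Balances: checking=400, emergency=800, savings=550
Event 8 (withdraw 200 from emergency): emergency: 800 - 200 = 600. Balances: checking=400, emergency=600, savings=550

Final balance of savings: 550

Answer: 550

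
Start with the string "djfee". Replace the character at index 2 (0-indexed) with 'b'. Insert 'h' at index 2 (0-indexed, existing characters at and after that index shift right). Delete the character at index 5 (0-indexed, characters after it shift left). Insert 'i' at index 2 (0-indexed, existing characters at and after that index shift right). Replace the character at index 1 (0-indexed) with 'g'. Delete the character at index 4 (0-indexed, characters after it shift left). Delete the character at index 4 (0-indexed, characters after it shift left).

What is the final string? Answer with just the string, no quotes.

Answer: dgih

Derivation:
Applying each edit step by step:
Start: "djfee"
Op 1 (replace idx 2: 'f' -> 'b'): "djfee" -> "djbee"
Op 2 (insert 'h' at idx 2): "djbee" -> "djhbee"
Op 3 (delete idx 5 = 'e'): "djhbee" -> "djhbe"
Op 4 (insert 'i' at idx 2): "djhbe" -> "djihbe"
Op 5 (replace idx 1: 'j' -> 'g'): "djihbe" -> "dgihbe"
Op 6 (delete idx 4 = 'b'): "dgihbe" -> "dgihe"
Op 7 (delete idx 4 = 'e'): "dgihe" -> "dgih"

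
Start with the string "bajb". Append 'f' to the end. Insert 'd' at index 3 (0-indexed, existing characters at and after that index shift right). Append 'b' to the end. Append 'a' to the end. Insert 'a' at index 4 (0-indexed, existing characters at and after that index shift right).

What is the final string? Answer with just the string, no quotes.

Applying each edit step by step:
Start: "bajb"
Op 1 (append 'f'): "bajb" -> "bajbf"
Op 2 (insert 'd' at idx 3): "bajbf" -> "bajdbf"
Op 3 (append 'b'): "bajdbf" -> "bajdbfb"
Op 4 (append 'a'): "bajdbfb" -> "bajdbfba"
Op 5 (insert 'a' at idx 4): "bajdbfba" -> "bajdabfba"

Answer: bajdabfba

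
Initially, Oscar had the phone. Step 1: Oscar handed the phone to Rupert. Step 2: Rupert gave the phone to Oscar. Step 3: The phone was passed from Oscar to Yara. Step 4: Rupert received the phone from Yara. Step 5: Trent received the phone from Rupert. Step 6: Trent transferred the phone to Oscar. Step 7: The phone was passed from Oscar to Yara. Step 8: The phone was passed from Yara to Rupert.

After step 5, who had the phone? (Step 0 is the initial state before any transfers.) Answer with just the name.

Answer: Trent

Derivation:
Tracking the phone holder through step 5:
After step 0 (start): Oscar
After step 1: Rupert
After step 2: Oscar
After step 3: Yara
After step 4: Rupert
After step 5: Trent

At step 5, the holder is Trent.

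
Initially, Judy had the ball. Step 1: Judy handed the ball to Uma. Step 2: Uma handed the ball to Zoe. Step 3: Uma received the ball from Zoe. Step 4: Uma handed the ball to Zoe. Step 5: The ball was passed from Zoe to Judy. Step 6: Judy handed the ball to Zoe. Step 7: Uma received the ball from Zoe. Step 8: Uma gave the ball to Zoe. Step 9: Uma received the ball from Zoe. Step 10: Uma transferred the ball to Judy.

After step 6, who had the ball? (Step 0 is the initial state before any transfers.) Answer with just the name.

Tracking the ball holder through step 6:
After step 0 (start): Judy
After step 1: Uma
After step 2: Zoe
After step 3: Uma
After step 4: Zoe
After step 5: Judy
After step 6: Zoe

At step 6, the holder is Zoe.

Answer: Zoe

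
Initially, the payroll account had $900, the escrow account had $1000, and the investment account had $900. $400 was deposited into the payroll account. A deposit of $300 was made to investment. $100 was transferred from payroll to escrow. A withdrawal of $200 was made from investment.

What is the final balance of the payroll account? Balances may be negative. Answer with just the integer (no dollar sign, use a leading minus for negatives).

Answer: 1200

Derivation:
Tracking account balances step by step:
Start: payroll=900, escrow=1000, investment=900
Event 1 (deposit 400 to payroll): payroll: 900 + 400 = 1300. Balances: payroll=1300, escrow=1000, investment=900
Event 2 (deposit 300 to investment): investment: 900 + 300 = 1200. Balances: payroll=1300, escrow=1000, investment=1200
Event 3 (transfer 100 payroll -> escrow): payroll: 1300 - 100 = 1200, escrow: 1000 + 100 = 1100. Balances: payroll=1200, escrow=1100, investment=1200
Event 4 (withdraw 200 from investment): investment: 1200 - 200 = 1000. Balances: payroll=1200, escrow=1100, investment=1000

Final balance of payroll: 1200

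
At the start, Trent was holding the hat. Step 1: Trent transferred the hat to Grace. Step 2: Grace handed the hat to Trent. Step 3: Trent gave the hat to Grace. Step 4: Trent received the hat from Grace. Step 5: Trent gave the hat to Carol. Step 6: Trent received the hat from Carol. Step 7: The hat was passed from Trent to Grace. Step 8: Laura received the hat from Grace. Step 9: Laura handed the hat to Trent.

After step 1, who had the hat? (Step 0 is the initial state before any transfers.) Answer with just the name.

Tracking the hat holder through step 1:
After step 0 (start): Trent
After step 1: Grace

At step 1, the holder is Grace.

Answer: Grace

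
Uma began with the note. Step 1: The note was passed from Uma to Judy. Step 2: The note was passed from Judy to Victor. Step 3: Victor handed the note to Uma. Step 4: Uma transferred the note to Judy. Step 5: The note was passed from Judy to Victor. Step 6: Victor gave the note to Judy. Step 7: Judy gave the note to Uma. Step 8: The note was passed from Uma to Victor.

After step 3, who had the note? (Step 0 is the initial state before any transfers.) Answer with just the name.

Answer: Uma

Derivation:
Tracking the note holder through step 3:
After step 0 (start): Uma
After step 1: Judy
After step 2: Victor
After step 3: Uma

At step 3, the holder is Uma.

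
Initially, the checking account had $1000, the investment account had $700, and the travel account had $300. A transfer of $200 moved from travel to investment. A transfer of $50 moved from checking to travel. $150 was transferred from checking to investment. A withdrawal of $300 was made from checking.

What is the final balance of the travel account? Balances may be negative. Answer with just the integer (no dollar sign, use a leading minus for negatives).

Tracking account balances step by step:
Start: checking=1000, investment=700, travel=300
Event 1 (transfer 200 travel -> investment): travel: 300 - 200 = 100, investment: 700 + 200 = 900. Balances: checking=1000, investment=900, travel=100
Event 2 (transfer 50 checking -> travel): checking: 1000 - 50 = 950, travel: 100 + 50 = 150. Balances: checking=950, investment=900, travel=150
Event 3 (transfer 150 checking -> investment): checking: 950 - 150 = 800, investment: 900 + 150 = 1050. Balances: checking=800, investment=1050, travel=150
Event 4 (withdraw 300 from checking): checking: 800 - 300 = 500. Balances: checking=500, investment=1050, travel=150

Final balance of travel: 150

Answer: 150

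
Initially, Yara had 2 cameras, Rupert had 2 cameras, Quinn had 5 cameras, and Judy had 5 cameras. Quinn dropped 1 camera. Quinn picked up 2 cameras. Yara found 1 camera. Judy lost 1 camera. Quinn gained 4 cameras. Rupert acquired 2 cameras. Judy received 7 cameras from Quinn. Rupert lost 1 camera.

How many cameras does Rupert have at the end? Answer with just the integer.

Tracking counts step by step:
Start: Yara=2, Rupert=2, Quinn=5, Judy=5
Event 1 (Quinn -1): Quinn: 5 -> 4. State: Yara=2, Rupert=2, Quinn=4, Judy=5
Event 2 (Quinn +2): Quinn: 4 -> 6. State: Yara=2, Rupert=2, Quinn=6, Judy=5
Event 3 (Yara +1): Yara: 2 -> 3. State: Yara=3, Rupert=2, Quinn=6, Judy=5
Event 4 (Judy -1): Judy: 5 -> 4. State: Yara=3, Rupert=2, Quinn=6, Judy=4
Event 5 (Quinn +4): Quinn: 6 -> 10. State: Yara=3, Rupert=2, Quinn=10, Judy=4
Event 6 (Rupert +2): Rupert: 2 -> 4. State: Yara=3, Rupert=4, Quinn=10, Judy=4
Event 7 (Quinn -> Judy, 7): Quinn: 10 -> 3, Judy: 4 -> 11. State: Yara=3, Rupert=4, Quinn=3, Judy=11
Event 8 (Rupert -1): Rupert: 4 -> 3. State: Yara=3, Rupert=3, Quinn=3, Judy=11

Rupert's final count: 3

Answer: 3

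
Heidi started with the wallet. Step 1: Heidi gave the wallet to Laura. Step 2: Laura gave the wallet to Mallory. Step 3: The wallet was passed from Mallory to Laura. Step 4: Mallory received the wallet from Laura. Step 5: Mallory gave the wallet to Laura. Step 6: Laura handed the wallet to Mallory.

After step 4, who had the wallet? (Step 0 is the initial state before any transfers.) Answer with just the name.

Tracking the wallet holder through step 4:
After step 0 (start): Heidi
After step 1: Laura
After step 2: Mallory
After step 3: Laura
After step 4: Mallory

At step 4, the holder is Mallory.

Answer: Mallory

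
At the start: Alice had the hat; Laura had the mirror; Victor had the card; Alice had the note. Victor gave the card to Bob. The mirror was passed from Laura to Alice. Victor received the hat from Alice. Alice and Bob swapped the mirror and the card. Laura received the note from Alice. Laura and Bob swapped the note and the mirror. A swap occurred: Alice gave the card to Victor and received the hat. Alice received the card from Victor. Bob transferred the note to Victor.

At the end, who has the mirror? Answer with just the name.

Tracking all object holders:
Start: hat:Alice, mirror:Laura, card:Victor, note:Alice
Event 1 (give card: Victor -> Bob). State: hat:Alice, mirror:Laura, card:Bob, note:Alice
Event 2 (give mirror: Laura -> Alice). State: hat:Alice, mirror:Alice, card:Bob, note:Alice
Event 3 (give hat: Alice -> Victor). State: hat:Victor, mirror:Alice, card:Bob, note:Alice
Event 4 (swap mirror<->card: now mirror:Bob, card:Alice). State: hat:Victor, mirror:Bob, card:Alice, note:Alice
Event 5 (give note: Alice -> Laura). State: hat:Victor, mirror:Bob, card:Alice, note:Laura
Event 6 (swap note<->mirror: now note:Bob, mirror:Laura). State: hat:Victor, mirror:Laura, card:Alice, note:Bob
Event 7 (swap card<->hat: now card:Victor, hat:Alice). State: hat:Alice, mirror:Laura, card:Victor, note:Bob
Event 8 (give card: Victor -> Alice). State: hat:Alice, mirror:Laura, card:Alice, note:Bob
Event 9 (give note: Bob -> Victor). State: hat:Alice, mirror:Laura, card:Alice, note:Victor

Final state: hat:Alice, mirror:Laura, card:Alice, note:Victor
The mirror is held by Laura.

Answer: Laura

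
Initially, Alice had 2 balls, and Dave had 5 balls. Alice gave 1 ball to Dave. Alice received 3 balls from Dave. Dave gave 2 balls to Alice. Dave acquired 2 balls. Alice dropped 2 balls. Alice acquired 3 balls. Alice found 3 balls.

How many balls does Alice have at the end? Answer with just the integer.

Answer: 10

Derivation:
Tracking counts step by step:
Start: Alice=2, Dave=5
Event 1 (Alice -> Dave, 1): Alice: 2 -> 1, Dave: 5 -> 6. State: Alice=1, Dave=6
Event 2 (Dave -> Alice, 3): Dave: 6 -> 3, Alice: 1 -> 4. State: Alice=4, Dave=3
Event 3 (Dave -> Alice, 2): Dave: 3 -> 1, Alice: 4 -> 6. State: Alice=6, Dave=1
Event 4 (Dave +2): Dave: 1 -> 3. State: Alice=6, Dave=3
Event 5 (Alice -2): Alice: 6 -> 4. State: Alice=4, Dave=3
Event 6 (Alice +3): Alice: 4 -> 7. State: Alice=7, Dave=3
Event 7 (Alice +3): Alice: 7 -> 10. State: Alice=10, Dave=3

Alice's final count: 10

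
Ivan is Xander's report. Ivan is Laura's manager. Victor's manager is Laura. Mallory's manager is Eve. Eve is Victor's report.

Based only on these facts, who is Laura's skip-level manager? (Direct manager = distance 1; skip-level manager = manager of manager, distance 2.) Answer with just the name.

Reconstructing the manager chain from the given facts:
  Xander -> Ivan -> Laura -> Victor -> Eve -> Mallory
(each arrow means 'manager of the next')
Positions in the chain (0 = top):
  position of Xander: 0
  position of Ivan: 1
  position of Laura: 2
  position of Victor: 3
  position of Eve: 4
  position of Mallory: 5

Laura is at position 2; the skip-level manager is 2 steps up the chain, i.e. position 0: Xander.

Answer: Xander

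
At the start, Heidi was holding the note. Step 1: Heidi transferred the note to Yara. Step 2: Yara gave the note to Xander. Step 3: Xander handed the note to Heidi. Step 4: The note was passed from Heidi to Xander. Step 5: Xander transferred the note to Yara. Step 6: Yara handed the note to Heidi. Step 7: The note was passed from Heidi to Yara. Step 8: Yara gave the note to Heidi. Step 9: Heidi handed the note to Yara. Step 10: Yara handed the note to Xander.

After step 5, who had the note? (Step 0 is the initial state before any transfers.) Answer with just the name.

Answer: Yara

Derivation:
Tracking the note holder through step 5:
After step 0 (start): Heidi
After step 1: Yara
After step 2: Xander
After step 3: Heidi
After step 4: Xander
After step 5: Yara

At step 5, the holder is Yara.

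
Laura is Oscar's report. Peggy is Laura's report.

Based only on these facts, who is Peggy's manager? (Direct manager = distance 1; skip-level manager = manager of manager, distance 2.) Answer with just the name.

Answer: Laura

Derivation:
Reconstructing the manager chain from the given facts:
  Oscar -> Laura -> Peggy
(each arrow means 'manager of the next')
Positions in the chain (0 = top):
  position of Oscar: 0
  position of Laura: 1
  position of Peggy: 2

Peggy is at position 2; the manager is 1 step up the chain, i.e. position 1: Laura.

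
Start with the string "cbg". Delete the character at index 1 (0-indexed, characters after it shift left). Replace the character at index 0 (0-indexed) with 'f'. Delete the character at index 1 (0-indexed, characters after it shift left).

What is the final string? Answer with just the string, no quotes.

Applying each edit step by step:
Start: "cbg"
Op 1 (delete idx 1 = 'b'): "cbg" -> "cg"
Op 2 (replace idx 0: 'c' -> 'f'): "cg" -> "fg"
Op 3 (delete idx 1 = 'g'): "fg" -> "f"

Answer: f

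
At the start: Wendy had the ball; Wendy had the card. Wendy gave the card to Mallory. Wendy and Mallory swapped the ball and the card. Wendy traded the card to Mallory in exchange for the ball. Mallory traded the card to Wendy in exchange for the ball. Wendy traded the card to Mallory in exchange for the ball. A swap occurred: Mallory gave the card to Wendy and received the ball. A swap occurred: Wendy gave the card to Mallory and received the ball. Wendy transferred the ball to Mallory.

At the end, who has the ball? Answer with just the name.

Answer: Mallory

Derivation:
Tracking all object holders:
Start: ball:Wendy, card:Wendy
Event 1 (give card: Wendy -> Mallory). State: ball:Wendy, card:Mallory
Event 2 (swap ball<->card: now ball:Mallory, card:Wendy). State: ball:Mallory, card:Wendy
Event 3 (swap card<->ball: now card:Mallory, ball:Wendy). State: ball:Wendy, card:Mallory
Event 4 (swap card<->ball: now card:Wendy, ball:Mallory). State: ball:Mallory, card:Wendy
Event 5 (swap card<->ball: now card:Mallory, ball:Wendy). State: ball:Wendy, card:Mallory
Event 6 (swap card<->ball: now card:Wendy, ball:Mallory). State: ball:Mallory, card:Wendy
Event 7 (swap card<->ball: now card:Mallory, ball:Wendy). State: ball:Wendy, card:Mallory
Event 8 (give ball: Wendy -> Mallory). State: ball:Mallory, card:Mallory

Final state: ball:Mallory, card:Mallory
The ball is held by Mallory.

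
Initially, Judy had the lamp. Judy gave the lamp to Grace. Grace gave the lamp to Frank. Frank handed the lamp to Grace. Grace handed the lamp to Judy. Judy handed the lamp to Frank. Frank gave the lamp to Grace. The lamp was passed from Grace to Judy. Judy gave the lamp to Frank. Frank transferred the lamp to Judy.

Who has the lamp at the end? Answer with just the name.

Answer: Judy

Derivation:
Tracking the lamp through each event:
Start: Judy has the lamp.
After event 1: Grace has the lamp.
After event 2: Frank has the lamp.
After event 3: Grace has the lamp.
After event 4: Judy has the lamp.
After event 5: Frank has the lamp.
After event 6: Grace has the lamp.
After event 7: Judy has the lamp.
After event 8: Frank has the lamp.
After event 9: Judy has the lamp.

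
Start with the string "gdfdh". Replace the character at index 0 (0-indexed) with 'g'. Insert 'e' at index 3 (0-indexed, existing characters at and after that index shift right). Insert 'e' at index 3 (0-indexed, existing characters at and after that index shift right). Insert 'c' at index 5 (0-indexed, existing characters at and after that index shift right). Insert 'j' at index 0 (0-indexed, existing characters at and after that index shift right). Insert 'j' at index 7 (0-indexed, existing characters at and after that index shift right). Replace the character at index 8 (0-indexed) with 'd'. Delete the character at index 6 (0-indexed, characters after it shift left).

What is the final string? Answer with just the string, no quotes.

Answer: jgdfeejdh

Derivation:
Applying each edit step by step:
Start: "gdfdh"
Op 1 (replace idx 0: 'g' -> 'g'): "gdfdh" -> "gdfdh"
Op 2 (insert 'e' at idx 3): "gdfdh" -> "gdfedh"
Op 3 (insert 'e' at idx 3): "gdfedh" -> "gdfeedh"
Op 4 (insert 'c' at idx 5): "gdfeedh" -> "gdfeecdh"
Op 5 (insert 'j' at idx 0): "gdfeecdh" -> "jgdfeecdh"
Op 6 (insert 'j' at idx 7): "jgdfeecdh" -> "jgdfeecjdh"
Op 7 (replace idx 8: 'd' -> 'd'): "jgdfeecjdh" -> "jgdfeecjdh"
Op 8 (delete idx 6 = 'c'): "jgdfeecjdh" -> "jgdfeejdh"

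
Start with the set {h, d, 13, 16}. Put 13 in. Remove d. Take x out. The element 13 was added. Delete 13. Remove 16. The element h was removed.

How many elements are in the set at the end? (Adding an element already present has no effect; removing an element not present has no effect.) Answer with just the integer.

Tracking the set through each operation:
Start: {13, 16, d, h}
Event 1 (add 13): already present, no change. Set: {13, 16, d, h}
Event 2 (remove d): removed. Set: {13, 16, h}
Event 3 (remove x): not present, no change. Set: {13, 16, h}
Event 4 (add 13): already present, no change. Set: {13, 16, h}
Event 5 (remove 13): removed. Set: {16, h}
Event 6 (remove 16): removed. Set: {h}
Event 7 (remove h): removed. Set: {}

Final set: {} (size 0)

Answer: 0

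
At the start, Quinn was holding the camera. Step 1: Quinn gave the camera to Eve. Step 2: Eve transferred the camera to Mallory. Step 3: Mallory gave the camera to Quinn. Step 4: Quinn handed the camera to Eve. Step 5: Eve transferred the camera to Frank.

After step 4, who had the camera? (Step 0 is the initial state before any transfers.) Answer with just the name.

Tracking the camera holder through step 4:
After step 0 (start): Quinn
After step 1: Eve
After step 2: Mallory
After step 3: Quinn
After step 4: Eve

At step 4, the holder is Eve.

Answer: Eve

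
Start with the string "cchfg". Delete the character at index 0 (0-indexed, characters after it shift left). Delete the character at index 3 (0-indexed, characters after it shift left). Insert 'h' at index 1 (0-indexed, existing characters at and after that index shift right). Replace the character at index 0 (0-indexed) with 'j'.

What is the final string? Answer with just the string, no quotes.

Answer: jhhf

Derivation:
Applying each edit step by step:
Start: "cchfg"
Op 1 (delete idx 0 = 'c'): "cchfg" -> "chfg"
Op 2 (delete idx 3 = 'g'): "chfg" -> "chf"
Op 3 (insert 'h' at idx 1): "chf" -> "chhf"
Op 4 (replace idx 0: 'c' -> 'j'): "chhf" -> "jhhf"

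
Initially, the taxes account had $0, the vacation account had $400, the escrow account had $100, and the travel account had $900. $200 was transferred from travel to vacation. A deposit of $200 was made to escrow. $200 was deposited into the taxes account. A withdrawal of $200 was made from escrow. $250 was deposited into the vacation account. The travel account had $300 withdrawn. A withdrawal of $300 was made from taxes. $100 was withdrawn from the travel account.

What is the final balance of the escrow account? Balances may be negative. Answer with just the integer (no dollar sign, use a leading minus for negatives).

Tracking account balances step by step:
Start: taxes=0, vacation=400, escrow=100, travel=900
Event 1 (transfer 200 travel -> vacation): travel: 900 - 200 = 700, vacation: 400 + 200 = 600. Balances: taxes=0, vacation=600, escrow=100, travel=700
Event 2 (deposit 200 to escrow): escrow: 100 + 200 = 300. Balances: taxes=0, vacation=600, escrow=300, travel=700
Event 3 (deposit 200 to taxes): taxes: 0 + 200 = 200. Balances: taxes=200, vacation=600, escrow=300, travel=700
Event 4 (withdraw 200 from escrow): escrow: 300 - 200 = 100. Balances: taxes=200, vacation=600, escrow=100, travel=700
Event 5 (deposit 250 to vacation): vacation: 600 + 250 = 850. Balances: taxes=200, vacation=850, escrow=100, travel=700
Event 6 (withdraw 300 from travel): travel: 700 - 300 = 400. Balances: taxes=200, vacation=850, escrow=100, travel=400
Event 7 (withdraw 300 from taxes): taxes: 200 - 300 = -100. Balances: taxes=-100, vacation=850, escrow=100, travel=400
Event 8 (withdraw 100 from travel): travel: 400 - 100 = 300. Balances: taxes=-100, vacation=850, escrow=100, travel=300

Final balance of escrow: 100

Answer: 100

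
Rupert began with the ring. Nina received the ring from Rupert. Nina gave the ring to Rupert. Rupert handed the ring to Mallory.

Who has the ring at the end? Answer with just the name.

Answer: Mallory

Derivation:
Tracking the ring through each event:
Start: Rupert has the ring.
After event 1: Nina has the ring.
After event 2: Rupert has the ring.
After event 3: Mallory has the ring.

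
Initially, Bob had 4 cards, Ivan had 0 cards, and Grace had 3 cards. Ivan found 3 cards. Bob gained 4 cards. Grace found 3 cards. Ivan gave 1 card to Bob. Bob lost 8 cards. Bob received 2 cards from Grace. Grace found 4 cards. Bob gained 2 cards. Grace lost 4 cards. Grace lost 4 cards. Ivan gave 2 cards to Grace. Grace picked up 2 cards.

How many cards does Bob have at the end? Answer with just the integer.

Answer: 5

Derivation:
Tracking counts step by step:
Start: Bob=4, Ivan=0, Grace=3
Event 1 (Ivan +3): Ivan: 0 -> 3. State: Bob=4, Ivan=3, Grace=3
Event 2 (Bob +4): Bob: 4 -> 8. State: Bob=8, Ivan=3, Grace=3
Event 3 (Grace +3): Grace: 3 -> 6. State: Bob=8, Ivan=3, Grace=6
Event 4 (Ivan -> Bob, 1): Ivan: 3 -> 2, Bob: 8 -> 9. State: Bob=9, Ivan=2, Grace=6
Event 5 (Bob -8): Bob: 9 -> 1. State: Bob=1, Ivan=2, Grace=6
Event 6 (Grace -> Bob, 2): Grace: 6 -> 4, Bob: 1 -> 3. State: Bob=3, Ivan=2, Grace=4
Event 7 (Grace +4): Grace: 4 -> 8. State: Bob=3, Ivan=2, Grace=8
Event 8 (Bob +2): Bob: 3 -> 5. State: Bob=5, Ivan=2, Grace=8
Event 9 (Grace -4): Grace: 8 -> 4. State: Bob=5, Ivan=2, Grace=4
Event 10 (Grace -4): Grace: 4 -> 0. State: Bob=5, Ivan=2, Grace=0
Event 11 (Ivan -> Grace, 2): Ivan: 2 -> 0, Grace: 0 -> 2. State: Bob=5, Ivan=0, Grace=2
Event 12 (Grace +2): Grace: 2 -> 4. State: Bob=5, Ivan=0, Grace=4

Bob's final count: 5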